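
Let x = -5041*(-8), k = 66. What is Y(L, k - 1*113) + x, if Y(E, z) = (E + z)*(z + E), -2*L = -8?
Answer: 42177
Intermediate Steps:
L = 4 (L = -1/2*(-8) = 4)
x = 40328
Y(E, z) = (E + z)**2 (Y(E, z) = (E + z)*(E + z) = (E + z)**2)
Y(L, k - 1*113) + x = (4 + (66 - 1*113))**2 + 40328 = (4 + (66 - 113))**2 + 40328 = (4 - 47)**2 + 40328 = (-43)**2 + 40328 = 1849 + 40328 = 42177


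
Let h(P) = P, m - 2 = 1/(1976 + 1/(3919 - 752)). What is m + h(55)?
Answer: 356708768/6257993 ≈ 57.000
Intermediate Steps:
m = 12519153/6257993 (m = 2 + 1/(1976 + 1/(3919 - 752)) = 2 + 1/(1976 + 1/3167) = 2 + 1/(6257993/3167) = 2 + 3167/6257993 = 12519153/6257993 ≈ 2.0005)
m + h(55) = 12519153/6257993 + 55 = 356708768/6257993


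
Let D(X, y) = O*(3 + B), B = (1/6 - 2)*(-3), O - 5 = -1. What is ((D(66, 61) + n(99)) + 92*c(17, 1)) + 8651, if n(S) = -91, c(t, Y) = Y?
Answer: 8686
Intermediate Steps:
O = 4 (O = 5 - 1 = 4)
B = 11/2 (B = (⅙ - 2)*(-3) = -11/6*(-3) = 11/2 ≈ 5.5000)
D(X, y) = 34 (D(X, y) = 4*(3 + 11/2) = 4*(17/2) = 34)
((D(66, 61) + n(99)) + 92*c(17, 1)) + 8651 = ((34 - 91) + 92*1) + 8651 = (-57 + 92) + 8651 = 35 + 8651 = 8686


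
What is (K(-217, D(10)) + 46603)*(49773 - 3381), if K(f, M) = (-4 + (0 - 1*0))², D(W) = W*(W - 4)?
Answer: 2162748648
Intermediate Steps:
D(W) = W*(-4 + W)
K(f, M) = 16 (K(f, M) = (-4 + (0 + 0))² = (-4 + 0)² = (-4)² = 16)
(K(-217, D(10)) + 46603)*(49773 - 3381) = (16 + 46603)*(49773 - 3381) = 46619*46392 = 2162748648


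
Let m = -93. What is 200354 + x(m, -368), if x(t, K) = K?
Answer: 199986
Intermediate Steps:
200354 + x(m, -368) = 200354 - 368 = 199986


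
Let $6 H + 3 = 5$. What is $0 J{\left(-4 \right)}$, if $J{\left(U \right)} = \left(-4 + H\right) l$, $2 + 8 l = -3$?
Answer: $0$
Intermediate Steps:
$H = \frac{1}{3}$ ($H = - \frac{1}{2} + \frac{1}{6} \cdot 5 = - \frac{1}{2} + \frac{5}{6} = \frac{1}{3} \approx 0.33333$)
$l = - \frac{5}{8}$ ($l = - \frac{1}{4} + \frac{1}{8} \left(-3\right) = - \frac{1}{4} - \frac{3}{8} = - \frac{5}{8} \approx -0.625$)
$J{\left(U \right)} = \frac{55}{24}$ ($J{\left(U \right)} = \left(-4 + \frac{1}{3}\right) \left(- \frac{5}{8}\right) = \left(- \frac{11}{3}\right) \left(- \frac{5}{8}\right) = \frac{55}{24}$)
$0 J{\left(-4 \right)} = 0 \cdot \frac{55}{24} = 0$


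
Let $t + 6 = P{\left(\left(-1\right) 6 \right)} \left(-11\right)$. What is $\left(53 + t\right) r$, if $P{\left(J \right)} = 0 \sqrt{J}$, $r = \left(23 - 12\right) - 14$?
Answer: $-141$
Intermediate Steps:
$r = -3$ ($r = 11 - 14 = -3$)
$P{\left(J \right)} = 0$
$t = -6$ ($t = -6 + 0 \left(-11\right) = -6 + 0 = -6$)
$\left(53 + t\right) r = \left(53 - 6\right) \left(-3\right) = 47 \left(-3\right) = -141$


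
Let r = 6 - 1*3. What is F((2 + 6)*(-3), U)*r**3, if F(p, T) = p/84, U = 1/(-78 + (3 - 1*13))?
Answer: -54/7 ≈ -7.7143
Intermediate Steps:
r = 3 (r = 6 - 3 = 3)
U = -1/88 (U = 1/(-78 + (3 - 13)) = 1/(-78 - 10) = 1/(-88) = -1/88 ≈ -0.011364)
F(p, T) = p/84 (F(p, T) = p*(1/84) = p/84)
F((2 + 6)*(-3), U)*r**3 = (((2 + 6)*(-3))/84)*3**3 = ((8*(-3))/84)*27 = ((1/84)*(-24))*27 = -2/7*27 = -54/7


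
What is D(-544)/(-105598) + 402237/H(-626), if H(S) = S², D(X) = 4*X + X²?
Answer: -36321035517/20690660924 ≈ -1.7554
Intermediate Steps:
D(X) = X² + 4*X
D(-544)/(-105598) + 402237/H(-626) = -544*(4 - 544)/(-105598) + 402237/((-626)²) = -544*(-540)*(-1/105598) + 402237/391876 = 293760*(-1/105598) + 402237*(1/391876) = -146880/52799 + 402237/391876 = -36321035517/20690660924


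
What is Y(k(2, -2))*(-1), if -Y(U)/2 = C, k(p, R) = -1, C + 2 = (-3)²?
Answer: 14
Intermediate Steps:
C = 7 (C = -2 + (-3)² = -2 + 9 = 7)
Y(U) = -14 (Y(U) = -2*7 = -14)
Y(k(2, -2))*(-1) = -14*(-1) = 14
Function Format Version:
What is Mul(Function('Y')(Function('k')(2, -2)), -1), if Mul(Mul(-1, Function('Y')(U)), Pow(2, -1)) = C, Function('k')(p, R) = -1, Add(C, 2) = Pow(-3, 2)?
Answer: 14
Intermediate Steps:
C = 7 (C = Add(-2, Pow(-3, 2)) = Add(-2, 9) = 7)
Function('Y')(U) = -14 (Function('Y')(U) = Mul(-2, 7) = -14)
Mul(Function('Y')(Function('k')(2, -2)), -1) = Mul(-14, -1) = 14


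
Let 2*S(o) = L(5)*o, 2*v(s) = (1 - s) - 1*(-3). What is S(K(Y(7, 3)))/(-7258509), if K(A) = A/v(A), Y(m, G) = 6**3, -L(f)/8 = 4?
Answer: -192/42744553 ≈ -4.4918e-6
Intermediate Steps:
L(f) = -32 (L(f) = -8*4 = -32)
v(s) = 2 - s/2 (v(s) = ((1 - s) - 1*(-3))/2 = ((1 - s) + 3)/2 = (4 - s)/2 = 2 - s/2)
Y(m, G) = 216
K(A) = A/(2 - A/2)
S(o) = -16*o (S(o) = (-32*o)/2 = -16*o)
S(K(Y(7, 3)))/(-7258509) = -(-32)*216/(-4 + 216)/(-7258509) = -(-32)*216/212*(-1/7258509) = -16*(-108/53)*(-1/7258509) = (1728/53)*(-1/7258509) = -192/42744553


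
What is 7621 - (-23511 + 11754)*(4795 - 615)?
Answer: 49151881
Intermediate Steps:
7621 - (-23511 + 11754)*(4795 - 615) = 7621 - (-11757)*4180 = 7621 - 1*(-49144260) = 7621 + 49144260 = 49151881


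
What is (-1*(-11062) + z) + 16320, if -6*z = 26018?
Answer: 69137/3 ≈ 23046.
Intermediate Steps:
z = -13009/3 (z = -1/6*26018 = -13009/3 ≈ -4336.3)
(-1*(-11062) + z) + 16320 = (-1*(-11062) - 13009/3) + 16320 = (11062 - 13009/3) + 16320 = 20177/3 + 16320 = 69137/3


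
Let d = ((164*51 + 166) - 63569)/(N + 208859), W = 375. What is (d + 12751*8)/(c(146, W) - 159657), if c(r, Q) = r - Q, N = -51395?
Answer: -16062532673/25176289104 ≈ -0.63800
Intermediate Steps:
d = -55039/157464 (d = ((164*51 + 166) - 63569)/(-51395 + 208859) = ((8364 + 166) - 63569)/157464 = (8530 - 63569)*(1/157464) = -55039*1/157464 = -55039/157464 ≈ -0.34953)
(d + 12751*8)/(c(146, W) - 159657) = (-55039/157464 + 12751*8)/((146 - 1*375) - 159657) = (-55039/157464 + 102008)/((146 - 375) - 159657) = 16062532673/(157464*(-229 - 159657)) = (16062532673/157464)/(-159886) = (16062532673/157464)*(-1/159886) = -16062532673/25176289104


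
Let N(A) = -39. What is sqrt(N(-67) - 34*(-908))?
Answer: sqrt(30833) ≈ 175.59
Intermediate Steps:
sqrt(N(-67) - 34*(-908)) = sqrt(-39 - 34*(-908)) = sqrt(-39 + 30872) = sqrt(30833)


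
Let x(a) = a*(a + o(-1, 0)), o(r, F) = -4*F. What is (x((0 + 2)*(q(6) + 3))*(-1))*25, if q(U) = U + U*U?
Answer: -202500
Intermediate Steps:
q(U) = U + U²
x(a) = a² (x(a) = a*(a - 4*0) = a*(a + 0) = a*a = a²)
(x((0 + 2)*(q(6) + 3))*(-1))*25 = (((0 + 2)*(6*(1 + 6) + 3))²*(-1))*25 = ((2*(6*7 + 3))²*(-1))*25 = ((2*(42 + 3))²*(-1))*25 = ((2*45)²*(-1))*25 = (90²*(-1))*25 = (8100*(-1))*25 = -8100*25 = -202500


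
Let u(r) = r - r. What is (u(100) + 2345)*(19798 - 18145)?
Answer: 3876285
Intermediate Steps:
u(r) = 0
(u(100) + 2345)*(19798 - 18145) = (0 + 2345)*(19798 - 18145) = 2345*1653 = 3876285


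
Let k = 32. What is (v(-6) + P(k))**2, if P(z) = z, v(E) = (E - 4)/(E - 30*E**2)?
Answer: 302099161/294849 ≈ 1024.6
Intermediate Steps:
v(E) = (-4 + E)/(E - 30*E**2)
(v(-6) + P(k))**2 = ((4 - 1*(-6))/((-6)*(-1 + 30*(-6))) + 32)**2 = (-(4 + 6)/(6*(-1 - 180)) + 32)**2 = (-1/6*10/(-181) + 32)**2 = (-1/6*(-1/181)*10 + 32)**2 = (5/543 + 32)**2 = (17381/543)**2 = 302099161/294849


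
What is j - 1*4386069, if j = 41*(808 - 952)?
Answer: -4391973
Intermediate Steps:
j = -5904 (j = 41*(-144) = -5904)
j - 1*4386069 = -5904 - 1*4386069 = -5904 - 4386069 = -4391973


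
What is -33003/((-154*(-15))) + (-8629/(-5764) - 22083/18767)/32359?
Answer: -250048964881343/17501848593460 ≈ -14.287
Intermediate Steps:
-33003/((-154*(-15))) + (-8629/(-5764) - 22083/18767)/32359 = -33003/2310 + (-8629*(-1/5764) - 22083*1/18767)*(1/32359) = -33003*1/2310 + (8629/5764 - 22083/18767)*(1/32359) = -11001/770 + (34654031/108172988)*(1/32359) = -11001/770 + 34654031/3500369718692 = -250048964881343/17501848593460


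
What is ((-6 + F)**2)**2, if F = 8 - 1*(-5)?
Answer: 2401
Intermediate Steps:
F = 13 (F = 8 + 5 = 13)
((-6 + F)**2)**2 = ((-6 + 13)**2)**2 = (7**2)**2 = 49**2 = 2401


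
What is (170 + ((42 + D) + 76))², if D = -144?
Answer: 20736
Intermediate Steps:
(170 + ((42 + D) + 76))² = (170 + ((42 - 144) + 76))² = (170 + (-102 + 76))² = (170 - 26)² = 144² = 20736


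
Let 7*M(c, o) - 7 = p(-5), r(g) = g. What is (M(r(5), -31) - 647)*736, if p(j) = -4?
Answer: -3331136/7 ≈ -4.7588e+5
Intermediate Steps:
M(c, o) = 3/7 (M(c, o) = 1 + (⅐)*(-4) = 1 - 4/7 = 3/7)
(M(r(5), -31) - 647)*736 = (3/7 - 647)*736 = -4526/7*736 = -3331136/7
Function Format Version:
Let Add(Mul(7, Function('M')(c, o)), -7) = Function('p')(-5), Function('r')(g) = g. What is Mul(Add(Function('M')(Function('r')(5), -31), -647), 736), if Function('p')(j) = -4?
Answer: Rational(-3331136, 7) ≈ -4.7588e+5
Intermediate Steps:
Function('M')(c, o) = Rational(3, 7) (Function('M')(c, o) = Add(1, Mul(Rational(1, 7), -4)) = Add(1, Rational(-4, 7)) = Rational(3, 7))
Mul(Add(Function('M')(Function('r')(5), -31), -647), 736) = Mul(Add(Rational(3, 7), -647), 736) = Mul(Rational(-4526, 7), 736) = Rational(-3331136, 7)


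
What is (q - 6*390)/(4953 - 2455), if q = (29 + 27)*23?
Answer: -526/1249 ≈ -0.42114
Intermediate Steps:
q = 1288 (q = 56*23 = 1288)
(q - 6*390)/(4953 - 2455) = (1288 - 6*390)/(4953 - 2455) = (1288 - 2340)/2498 = -1052*1/2498 = -526/1249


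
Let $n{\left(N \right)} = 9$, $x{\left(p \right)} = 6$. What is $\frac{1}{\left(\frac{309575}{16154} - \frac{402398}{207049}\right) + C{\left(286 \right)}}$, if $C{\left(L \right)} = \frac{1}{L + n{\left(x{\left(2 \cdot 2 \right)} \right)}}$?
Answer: $\frac{986677516070}{16994417450031} \approx 0.058059$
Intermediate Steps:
$C{\left(L \right)} = \frac{1}{9 + L}$ ($C{\left(L \right)} = \frac{1}{L + 9} = \frac{1}{9 + L}$)
$\frac{1}{\left(\frac{309575}{16154} - \frac{402398}{207049}\right) + C{\left(286 \right)}} = \frac{1}{\left(\frac{309575}{16154} - \frac{402398}{207049}\right) + \frac{1}{9 + 286}} = \frac{1}{\left(309575 \cdot \frac{1}{16154} - \frac{402398}{207049}\right) + \frac{1}{295}} = \frac{1}{\left(\frac{309575}{16154} - \frac{402398}{207049}\right) + \frac{1}{295}} = \frac{1}{\frac{57596856883}{3344669546} + \frac{1}{295}} = \frac{1}{\frac{16994417450031}{986677516070}} = \frac{986677516070}{16994417450031}$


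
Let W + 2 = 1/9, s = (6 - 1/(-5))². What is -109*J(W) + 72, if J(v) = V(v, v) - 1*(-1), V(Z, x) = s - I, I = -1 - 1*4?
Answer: -119299/25 ≈ -4772.0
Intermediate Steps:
I = -5 (I = -1 - 4 = -5)
s = 961/25 (s = (6 - 1*(-⅕))² = (6 + ⅕)² = (31/5)² = 961/25 ≈ 38.440)
V(Z, x) = 1086/25 (V(Z, x) = 961/25 - 1*(-5) = 961/25 + 5 = 1086/25)
W = -17/9 (W = -2 + 1/9 = -2 + 1*(⅑) = -2 + ⅑ = -17/9 ≈ -1.8889)
J(v) = 1111/25 (J(v) = 1086/25 - 1*(-1) = 1086/25 + 1 = 1111/25)
-109*J(W) + 72 = -109*1111/25 + 72 = -121099/25 + 72 = -119299/25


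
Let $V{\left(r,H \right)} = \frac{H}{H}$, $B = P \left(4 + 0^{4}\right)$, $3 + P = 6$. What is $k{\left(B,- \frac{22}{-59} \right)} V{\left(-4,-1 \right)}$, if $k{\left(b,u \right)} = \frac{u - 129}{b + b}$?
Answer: $- \frac{7589}{1416} \approx -5.3595$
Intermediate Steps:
$P = 3$ ($P = -3 + 6 = 3$)
$B = 12$ ($B = 3 \left(4 + 0^{4}\right) = 3 \left(4 + 0\right) = 3 \cdot 4 = 12$)
$k{\left(b,u \right)} = \frac{-129 + u}{2 b}$
$V{\left(r,H \right)} = 1$
$k{\left(B,- \frac{22}{-59} \right)} V{\left(-4,-1 \right)} = \frac{-129 - \frac{22}{-59}}{2 \cdot 12} \cdot 1 = \frac{1}{2} \cdot \frac{1}{12} \left(-129 - - \frac{22}{59}\right) 1 = \frac{1}{2} \cdot \frac{1}{12} \left(-129 + \frac{22}{59}\right) 1 = \frac{1}{2} \cdot \frac{1}{12} \left(- \frac{7589}{59}\right) 1 = \left(- \frac{7589}{1416}\right) 1 = - \frac{7589}{1416}$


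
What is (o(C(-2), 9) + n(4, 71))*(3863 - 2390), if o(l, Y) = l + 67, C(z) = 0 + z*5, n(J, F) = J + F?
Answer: 194436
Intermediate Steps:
n(J, F) = F + J
C(z) = 5*z (C(z) = 0 + 5*z = 5*z)
o(l, Y) = 67 + l
(o(C(-2), 9) + n(4, 71))*(3863 - 2390) = ((67 + 5*(-2)) + (71 + 4))*(3863 - 2390) = ((67 - 10) + 75)*1473 = (57 + 75)*1473 = 132*1473 = 194436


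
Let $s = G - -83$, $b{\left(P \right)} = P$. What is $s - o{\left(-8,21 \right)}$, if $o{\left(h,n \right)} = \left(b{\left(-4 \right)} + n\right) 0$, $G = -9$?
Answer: $74$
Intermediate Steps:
$o{\left(h,n \right)} = 0$ ($o{\left(h,n \right)} = \left(-4 + n\right) 0 = 0$)
$s = 74$ ($s = -9 - -83 = -9 + 83 = 74$)
$s - o{\left(-8,21 \right)} = 74 - 0 = 74 + 0 = 74$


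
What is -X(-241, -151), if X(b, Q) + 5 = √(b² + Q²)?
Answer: 5 - √80882 ≈ -279.40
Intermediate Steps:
X(b, Q) = -5 + √(Q² + b²) (X(b, Q) = -5 + √(b² + Q²) = -5 + √(Q² + b²))
-X(-241, -151) = -(-5 + √((-151)² + (-241)²)) = -(-5 + √(22801 + 58081)) = -(-5 + √80882) = 5 - √80882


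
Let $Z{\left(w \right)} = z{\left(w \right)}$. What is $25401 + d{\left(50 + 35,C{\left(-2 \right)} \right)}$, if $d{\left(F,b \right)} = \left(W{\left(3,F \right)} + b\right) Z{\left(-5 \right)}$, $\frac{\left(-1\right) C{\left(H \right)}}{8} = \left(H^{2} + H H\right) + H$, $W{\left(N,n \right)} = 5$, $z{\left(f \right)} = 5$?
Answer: $25186$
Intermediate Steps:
$Z{\left(w \right)} = 5$
$C{\left(H \right)} = - 16 H^{2} - 8 H$ ($C{\left(H \right)} = - 8 \left(\left(H^{2} + H H\right) + H\right) = - 8 \left(\left(H^{2} + H^{2}\right) + H\right) = - 8 \left(2 H^{2} + H\right) = - 8 \left(H + 2 H^{2}\right) = - 16 H^{2} - 8 H$)
$d{\left(F,b \right)} = 25 + 5 b$ ($d{\left(F,b \right)} = \left(5 + b\right) 5 = 25 + 5 b$)
$25401 + d{\left(50 + 35,C{\left(-2 \right)} \right)} = 25401 + \left(25 + 5 \left(\left(-8\right) \left(-2\right) \left(1 + 2 \left(-2\right)\right)\right)\right) = 25401 + \left(25 + 5 \left(\left(-8\right) \left(-2\right) \left(1 - 4\right)\right)\right) = 25401 + \left(25 + 5 \left(\left(-8\right) \left(-2\right) \left(-3\right)\right)\right) = 25401 + \left(25 + 5 \left(-48\right)\right) = 25401 + \left(25 - 240\right) = 25401 - 215 = 25186$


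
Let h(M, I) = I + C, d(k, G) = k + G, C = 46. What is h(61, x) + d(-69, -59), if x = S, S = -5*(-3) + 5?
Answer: -62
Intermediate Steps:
S = 20 (S = 15 + 5 = 20)
x = 20
d(k, G) = G + k
h(M, I) = 46 + I (h(M, I) = I + 46 = 46 + I)
h(61, x) + d(-69, -59) = (46 + 20) + (-59 - 69) = 66 - 128 = -62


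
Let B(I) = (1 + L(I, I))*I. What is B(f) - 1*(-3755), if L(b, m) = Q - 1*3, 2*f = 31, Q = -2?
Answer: 3693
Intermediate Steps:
f = 31/2 (f = (1/2)*31 = 31/2 ≈ 15.500)
L(b, m) = -5 (L(b, m) = -2 - 1*3 = -2 - 3 = -5)
B(I) = -4*I (B(I) = (1 - 5)*I = -4*I)
B(f) - 1*(-3755) = -4*31/2 - 1*(-3755) = -62 + 3755 = 3693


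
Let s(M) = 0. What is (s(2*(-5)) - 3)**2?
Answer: 9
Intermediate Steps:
(s(2*(-5)) - 3)**2 = (0 - 3)**2 = (-3)**2 = 9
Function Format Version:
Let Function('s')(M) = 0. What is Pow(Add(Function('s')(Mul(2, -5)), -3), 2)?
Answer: 9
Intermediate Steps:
Pow(Add(Function('s')(Mul(2, -5)), -3), 2) = Pow(Add(0, -3), 2) = Pow(-3, 2) = 9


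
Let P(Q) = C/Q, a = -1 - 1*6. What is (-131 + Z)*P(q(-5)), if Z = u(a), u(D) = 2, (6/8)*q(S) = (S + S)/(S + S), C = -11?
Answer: 4257/4 ≈ 1064.3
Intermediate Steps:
a = -7 (a = -1 - 6 = -7)
q(S) = 4/3 (q(S) = 4*((S + S)/(S + S))/3 = 4*((2*S)/((2*S)))/3 = 4*((2*S)*(1/(2*S)))/3 = (4/3)*1 = 4/3)
Z = 2
P(Q) = -11/Q
(-131 + Z)*P(q(-5)) = (-131 + 2)*(-11/4/3) = -(-1419)*3/4 = -129*(-33/4) = 4257/4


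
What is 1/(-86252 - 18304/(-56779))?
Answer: -56779/4897284004 ≈ -1.1594e-5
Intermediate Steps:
1/(-86252 - 18304/(-56779)) = 1/(-86252 - 18304*(-1/56779)) = 1/(-86252 + 18304/56779) = 1/(-4897284004/56779) = -56779/4897284004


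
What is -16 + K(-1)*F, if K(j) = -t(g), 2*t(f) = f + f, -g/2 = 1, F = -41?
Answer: -98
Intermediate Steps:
g = -2 (g = -2*1 = -2)
t(f) = f (t(f) = (f + f)/2 = (2*f)/2 = f)
K(j) = 2 (K(j) = -1*(-2) = 2)
-16 + K(-1)*F = -16 + 2*(-41) = -16 - 82 = -98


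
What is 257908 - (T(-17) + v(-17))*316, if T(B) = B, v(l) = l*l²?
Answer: 1815788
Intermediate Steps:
v(l) = l³
257908 - (T(-17) + v(-17))*316 = 257908 - (-17 + (-17)³)*316 = 257908 - (-17 - 4913)*316 = 257908 - (-4930)*316 = 257908 - 1*(-1557880) = 257908 + 1557880 = 1815788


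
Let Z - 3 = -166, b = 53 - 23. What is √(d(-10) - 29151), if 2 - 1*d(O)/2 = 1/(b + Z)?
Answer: I*√515581017/133 ≈ 170.72*I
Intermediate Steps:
b = 30
Z = -163 (Z = 3 - 166 = -163)
d(O) = 534/133 (d(O) = 4 - 2/(30 - 163) = 4 - 2/(-133) = 4 - 2*(-1/133) = 4 + 2/133 = 534/133)
√(d(-10) - 29151) = √(534/133 - 29151) = √(-3876549/133) = I*√515581017/133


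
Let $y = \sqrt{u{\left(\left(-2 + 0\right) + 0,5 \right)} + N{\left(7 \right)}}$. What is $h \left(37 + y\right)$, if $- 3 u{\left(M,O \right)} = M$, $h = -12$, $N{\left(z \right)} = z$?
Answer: $-444 - 4 \sqrt{69} \approx -477.23$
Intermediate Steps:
$u{\left(M,O \right)} = - \frac{M}{3}$
$y = \frac{\sqrt{69}}{3}$ ($y = \sqrt{- \frac{\left(-2 + 0\right) + 0}{3} + 7} = \sqrt{- \frac{-2 + 0}{3} + 7} = \sqrt{\left(- \frac{1}{3}\right) \left(-2\right) + 7} = \sqrt{\frac{2}{3} + 7} = \sqrt{\frac{23}{3}} = \frac{\sqrt{69}}{3} \approx 2.7689$)
$h \left(37 + y\right) = - 12 \left(37 + \frac{\sqrt{69}}{3}\right) = -444 - 4 \sqrt{69}$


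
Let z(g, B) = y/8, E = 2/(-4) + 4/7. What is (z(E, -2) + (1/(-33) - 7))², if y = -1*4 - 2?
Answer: 1054729/17424 ≈ 60.533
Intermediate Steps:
E = 1/14 (E = 2*(-¼) + 4*(⅐) = -½ + 4/7 = 1/14 ≈ 0.071429)
y = -6 (y = -4 - 2 = -6)
z(g, B) = -¾ (z(g, B) = -6/8 = -6*⅛ = -¾)
(z(E, -2) + (1/(-33) - 7))² = (-¾ + (1/(-33) - 7))² = (-¾ + (-1/33 - 7))² = (-¾ - 232/33)² = (-1027/132)² = 1054729/17424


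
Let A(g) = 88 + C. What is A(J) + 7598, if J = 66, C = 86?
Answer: 7772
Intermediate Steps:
A(g) = 174 (A(g) = 88 + 86 = 174)
A(J) + 7598 = 174 + 7598 = 7772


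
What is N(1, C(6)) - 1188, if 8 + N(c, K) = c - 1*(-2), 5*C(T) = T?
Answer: -1193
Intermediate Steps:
C(T) = T/5
N(c, K) = -6 + c (N(c, K) = -8 + (c - 1*(-2)) = -8 + (c + 2) = -8 + (2 + c) = -6 + c)
N(1, C(6)) - 1188 = (-6 + 1) - 1188 = -5 - 1188 = -1193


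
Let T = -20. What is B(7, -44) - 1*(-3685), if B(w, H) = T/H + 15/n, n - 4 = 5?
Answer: 121675/33 ≈ 3687.1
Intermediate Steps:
n = 9 (n = 4 + 5 = 9)
B(w, H) = 5/3 - 20/H (B(w, H) = -20/H + 15/9 = -20/H + 15*(1/9) = -20/H + 5/3 = 5/3 - 20/H)
B(7, -44) - 1*(-3685) = (5/3 - 20/(-44)) - 1*(-3685) = (5/3 - 20*(-1/44)) + 3685 = (5/3 + 5/11) + 3685 = 70/33 + 3685 = 121675/33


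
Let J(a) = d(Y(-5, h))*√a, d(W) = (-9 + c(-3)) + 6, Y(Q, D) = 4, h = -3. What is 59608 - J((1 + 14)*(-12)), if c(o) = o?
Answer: 59608 + 36*I*√5 ≈ 59608.0 + 80.498*I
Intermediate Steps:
d(W) = -6 (d(W) = (-9 - 3) + 6 = -12 + 6 = -6)
J(a) = -6*√a
59608 - J((1 + 14)*(-12)) = 59608 - (-6)*√((1 + 14)*(-12)) = 59608 - (-6)*√(15*(-12)) = 59608 - (-6)*√(-180) = 59608 - (-6)*6*I*√5 = 59608 - (-36)*I*√5 = 59608 + 36*I*√5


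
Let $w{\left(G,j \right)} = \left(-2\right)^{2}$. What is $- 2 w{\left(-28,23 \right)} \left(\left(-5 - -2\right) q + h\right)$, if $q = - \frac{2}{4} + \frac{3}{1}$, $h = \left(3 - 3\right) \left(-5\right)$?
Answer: $60$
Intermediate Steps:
$h = 0$ ($h = 0 \left(-5\right) = 0$)
$q = \frac{5}{2}$ ($q = \left(-2\right) \frac{1}{4} + 3 \cdot 1 = - \frac{1}{2} + 3 = \frac{5}{2} \approx 2.5$)
$w{\left(G,j \right)} = 4$
$- 2 w{\left(-28,23 \right)} \left(\left(-5 - -2\right) q + h\right) = \left(-2\right) 4 \left(\left(-5 - -2\right) \frac{5}{2} + 0\right) = - 8 \left(\left(-5 + 2\right) \frac{5}{2} + 0\right) = - 8 \left(\left(-3\right) \frac{5}{2} + 0\right) = - 8 \left(- \frac{15}{2} + 0\right) = \left(-8\right) \left(- \frac{15}{2}\right) = 60$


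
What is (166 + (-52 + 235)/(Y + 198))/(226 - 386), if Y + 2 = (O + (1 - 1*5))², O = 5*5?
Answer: -21185/20384 ≈ -1.0393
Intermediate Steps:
O = 25
Y = 439 (Y = -2 + (25 + (1 - 1*5))² = -2 + (25 + (1 - 5))² = -2 + (25 - 4)² = -2 + 21² = -2 + 441 = 439)
(166 + (-52 + 235)/(Y + 198))/(226 - 386) = (166 + (-52 + 235)/(439 + 198))/(226 - 386) = (166 + 183/637)/(-160) = (166 + 183*(1/637))*(-1/160) = (166 + 183/637)*(-1/160) = (105925/637)*(-1/160) = -21185/20384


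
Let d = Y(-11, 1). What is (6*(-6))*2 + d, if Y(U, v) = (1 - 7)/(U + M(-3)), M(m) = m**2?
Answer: -69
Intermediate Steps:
Y(U, v) = -6/(9 + U) (Y(U, v) = (1 - 7)/(U + (-3)**2) = -6/(U + 9) = -6/(9 + U))
d = 3 (d = -6/(9 - 11) = -6/(-2) = -6*(-1/2) = 3)
(6*(-6))*2 + d = (6*(-6))*2 + 3 = -36*2 + 3 = -72 + 3 = -69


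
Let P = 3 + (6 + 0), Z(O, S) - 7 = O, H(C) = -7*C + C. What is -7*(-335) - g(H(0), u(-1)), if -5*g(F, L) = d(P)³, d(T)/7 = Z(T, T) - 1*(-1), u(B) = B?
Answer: 1696884/5 ≈ 3.3938e+5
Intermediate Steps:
H(C) = -6*C
Z(O, S) = 7 + O
P = 9 (P = 3 + 6 = 9)
d(T) = 56 + 7*T (d(T) = 7*((7 + T) - 1*(-1)) = 7*((7 + T) + 1) = 7*(8 + T) = 56 + 7*T)
g(F, L) = -1685159/5 (g(F, L) = -(56 + 7*9)³/5 = -(56 + 63)³/5 = -⅕*119³ = -⅕*1685159 = -1685159/5)
-7*(-335) - g(H(0), u(-1)) = -7*(-335) - 1*(-1685159/5) = 2345 + 1685159/5 = 1696884/5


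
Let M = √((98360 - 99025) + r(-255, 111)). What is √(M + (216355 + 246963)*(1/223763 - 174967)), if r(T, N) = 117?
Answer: √(-4058932886288531779880 + 100139760338*I*√137)/223763 ≈ 4.111e-5 + 2.8472e+5*I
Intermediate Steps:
M = 2*I*√137 (M = √((98360 - 99025) + 117) = √(-665 + 117) = √(-548) = 2*I*√137 ≈ 23.409*I)
√(M + (216355 + 246963)*(1/223763 - 174967)) = √(2*I*√137 + (216355 + 246963)*(1/223763 - 174967)) = √(2*I*√137 + 463318*(1/223763 - 174967)) = √(2*I*√137 + 463318*(-39151140820/223763)) = √(2*I*√137 - 18139428262440760/223763) = √(-18139428262440760/223763 + 2*I*√137)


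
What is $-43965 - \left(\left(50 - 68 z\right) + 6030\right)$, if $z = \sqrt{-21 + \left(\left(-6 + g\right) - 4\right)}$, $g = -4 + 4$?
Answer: $-50045 + 68 i \sqrt{31} \approx -50045.0 + 378.61 i$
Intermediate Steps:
$g = 0$
$z = i \sqrt{31}$ ($z = \sqrt{-21 + \left(\left(-6 + 0\right) - 4\right)} = \sqrt{-21 - 10} = \sqrt{-31} = i \sqrt{31} \approx 5.5678 i$)
$-43965 - \left(\left(50 - 68 z\right) + 6030\right) = -43965 - \left(\left(50 - 68 i \sqrt{31}\right) + 6030\right) = -43965 - \left(6080 - 68 i \sqrt{31}\right) = -50045 + 68 i \sqrt{31}$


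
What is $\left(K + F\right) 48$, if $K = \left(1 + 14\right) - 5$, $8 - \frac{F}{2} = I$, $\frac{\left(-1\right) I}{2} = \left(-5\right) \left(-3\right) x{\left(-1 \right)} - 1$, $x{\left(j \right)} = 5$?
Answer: $15456$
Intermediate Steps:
$I = -148$ ($I = - 2 \left(\left(-5\right) \left(-3\right) 5 - 1\right) = - 2 \left(15 \cdot 5 - 1\right) = - 2 \left(75 - 1\right) = \left(-2\right) 74 = -148$)
$F = 312$ ($F = 16 - -296 = 16 + 296 = 312$)
$K = 10$ ($K = 15 - 5 = 10$)
$\left(K + F\right) 48 = \left(10 + 312\right) 48 = 322 \cdot 48 = 15456$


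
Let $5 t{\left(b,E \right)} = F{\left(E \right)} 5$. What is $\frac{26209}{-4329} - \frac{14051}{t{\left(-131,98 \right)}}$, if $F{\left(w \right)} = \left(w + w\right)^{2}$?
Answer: $- \frac{1067671723}{166302864} \approx -6.42$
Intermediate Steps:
$F{\left(w \right)} = 4 w^{2}$ ($F{\left(w \right)} = \left(2 w\right)^{2} = 4 w^{2}$)
$t{\left(b,E \right)} = 4 E^{2}$ ($t{\left(b,E \right)} = \frac{4 E^{2} \cdot 5}{5} = \frac{20 E^{2}}{5} = 4 E^{2}$)
$\frac{26209}{-4329} - \frac{14051}{t{\left(-131,98 \right)}} = \frac{26209}{-4329} - \frac{14051}{4 \cdot 98^{2}} = 26209 \left(- \frac{1}{4329}\right) - \frac{14051}{4 \cdot 9604} = - \frac{26209}{4329} - \frac{14051}{38416} = - \frac{1067671723}{166302864}$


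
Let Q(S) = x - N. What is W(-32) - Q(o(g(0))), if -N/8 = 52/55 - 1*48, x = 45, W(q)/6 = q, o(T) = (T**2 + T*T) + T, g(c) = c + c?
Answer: 7669/55 ≈ 139.44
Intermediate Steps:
g(c) = 2*c
o(T) = T + 2*T**2 (o(T) = (T**2 + T**2) + T = 2*T**2 + T = T + 2*T**2)
W(q) = 6*q
N = 20704/55 (N = -8*(52/55 - 1*48) = -8*(52*(1/55) - 48) = -8*(52/55 - 48) = -8*(-2588/55) = 20704/55 ≈ 376.44)
Q(S) = -18229/55 (Q(S) = 45 - 1*20704/55 = 45 - 20704/55 = -18229/55)
W(-32) - Q(o(g(0))) = 6*(-32) - 1*(-18229/55) = -192 + 18229/55 = 7669/55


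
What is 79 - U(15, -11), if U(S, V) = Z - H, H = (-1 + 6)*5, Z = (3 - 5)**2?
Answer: 100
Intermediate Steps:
Z = 4 (Z = (-2)**2 = 4)
H = 25 (H = 5*5 = 25)
U(S, V) = -21 (U(S, V) = 4 - 1*25 = 4 - 25 = -21)
79 - U(15, -11) = 79 - 1*(-21) = 79 + 21 = 100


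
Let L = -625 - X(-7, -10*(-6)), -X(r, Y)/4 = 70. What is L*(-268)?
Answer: 92460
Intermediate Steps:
X(r, Y) = -280 (X(r, Y) = -4*70 = -280)
L = -345 (L = -625 - 1*(-280) = -625 + 280 = -345)
L*(-268) = -345*(-268) = 92460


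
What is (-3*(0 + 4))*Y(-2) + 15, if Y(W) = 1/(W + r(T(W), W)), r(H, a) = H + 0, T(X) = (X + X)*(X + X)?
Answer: 99/7 ≈ 14.143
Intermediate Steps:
T(X) = 4*X**2 (T(X) = (2*X)*(2*X) = 4*X**2)
r(H, a) = H
Y(W) = 1/(W + 4*W**2)
(-3*(0 + 4))*Y(-2) + 15 = (-3*(0 + 4))*(1/((-2)*(1 + 4*(-2)))) + 15 = (-3*4)*(-1/(2*(1 - 8))) + 15 = -(-6)/(-7) + 15 = -(-6)*(-1)/7 + 15 = -12*1/14 + 15 = -6/7 + 15 = 99/7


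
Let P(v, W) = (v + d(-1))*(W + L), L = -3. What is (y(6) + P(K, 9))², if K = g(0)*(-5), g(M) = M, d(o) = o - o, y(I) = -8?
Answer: 64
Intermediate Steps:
d(o) = 0
K = 0 (K = 0*(-5) = 0)
P(v, W) = v*(-3 + W) (P(v, W) = (v + 0)*(W - 3) = v*(-3 + W))
(y(6) + P(K, 9))² = (-8 + 0*(-3 + 9))² = (-8 + 0*6)² = (-8 + 0)² = (-8)² = 64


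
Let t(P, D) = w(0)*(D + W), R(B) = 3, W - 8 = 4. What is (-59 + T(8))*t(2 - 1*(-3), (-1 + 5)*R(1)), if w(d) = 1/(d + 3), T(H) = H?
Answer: -408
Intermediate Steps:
W = 12 (W = 8 + 4 = 12)
w(d) = 1/(3 + d)
t(P, D) = 4 + D/3 (t(P, D) = (D + 12)/(3 + 0) = (12 + D)/3 = 4 + D/3)
(-59 + T(8))*t(2 - 1*(-3), (-1 + 5)*R(1)) = (-59 + 8)*(4 + ((-1 + 5)*3)/3) = -51*(4 + (4*3)/3) = -51*(4 + (⅓)*12) = -51*(4 + 4) = -51*8 = -408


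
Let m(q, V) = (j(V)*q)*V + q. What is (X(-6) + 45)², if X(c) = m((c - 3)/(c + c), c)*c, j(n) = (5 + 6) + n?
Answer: 123201/4 ≈ 30800.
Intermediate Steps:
j(n) = 11 + n
m(q, V) = q + V*q*(11 + V) (m(q, V) = ((11 + V)*q)*V + q = (q*(11 + V))*V + q = V*q*(11 + V) + q = q + V*q*(11 + V))
X(c) = (1 + c*(11 + c))*(-3 + c)/2 (X(c) = (((c - 3)/(c + c))*(1 + c*(11 + c)))*c = (((-3 + c)/((2*c)))*(1 + c*(11 + c)))*c = (((-3 + c)*(1/(2*c)))*(1 + c*(11 + c)))*c = (((-3 + c)/(2*c))*(1 + c*(11 + c)))*c = ((1 + c*(11 + c))*(-3 + c)/(2*c))*c = (1 + c*(11 + c))*(-3 + c)/2)
(X(-6) + 45)² = ((1 - 6*(11 - 6))*(-3 - 6)/2 + 45)² = ((½)*(1 - 6*5)*(-9) + 45)² = ((½)*(1 - 30)*(-9) + 45)² = ((½)*(-29)*(-9) + 45)² = (261/2 + 45)² = (351/2)² = 123201/4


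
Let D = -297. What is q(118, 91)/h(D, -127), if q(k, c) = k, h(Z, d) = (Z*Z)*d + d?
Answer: -59/5601335 ≈ -1.0533e-5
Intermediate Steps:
h(Z, d) = d + d*Z**2 (h(Z, d) = Z**2*d + d = d*Z**2 + d = d + d*Z**2)
q(118, 91)/h(D, -127) = 118/((-127*(1 + (-297)**2))) = 118/((-127*(1 + 88209))) = 118/((-127*88210)) = 118/(-11202670) = 118*(-1/11202670) = -59/5601335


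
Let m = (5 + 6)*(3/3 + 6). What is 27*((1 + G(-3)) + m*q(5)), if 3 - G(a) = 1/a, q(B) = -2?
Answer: -4041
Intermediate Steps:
m = 77 (m = 11*(3*(⅓) + 6) = 11*(1 + 6) = 11*7 = 77)
G(a) = 3 - 1/a
27*((1 + G(-3)) + m*q(5)) = 27*((1 + (3 - 1/(-3))) + 77*(-2)) = 27*((1 + (3 - 1*(-⅓))) - 154) = 27*((1 + (3 + ⅓)) - 154) = 27*((1 + 10/3) - 154) = 27*(13/3 - 154) = 27*(-449/3) = -4041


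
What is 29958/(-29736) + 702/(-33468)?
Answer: -14215403/13822284 ≈ -1.0284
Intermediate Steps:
29958/(-29736) + 702/(-33468) = 29958*(-1/29736) + 702*(-1/33468) = -4993/4956 - 117/5578 = -14215403/13822284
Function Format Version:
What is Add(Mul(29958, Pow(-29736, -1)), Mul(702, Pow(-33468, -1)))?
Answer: Rational(-14215403, 13822284) ≈ -1.0284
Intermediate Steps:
Add(Mul(29958, Pow(-29736, -1)), Mul(702, Pow(-33468, -1))) = Add(Mul(29958, Rational(-1, 29736)), Mul(702, Rational(-1, 33468))) = Add(Rational(-4993, 4956), Rational(-117, 5578)) = Rational(-14215403, 13822284)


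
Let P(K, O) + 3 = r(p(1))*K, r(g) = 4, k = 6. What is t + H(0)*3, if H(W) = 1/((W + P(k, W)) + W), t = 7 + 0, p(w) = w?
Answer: 50/7 ≈ 7.1429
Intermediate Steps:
P(K, O) = -3 + 4*K
t = 7
H(W) = 1/(21 + 2*W) (H(W) = 1/((W + (-3 + 4*6)) + W) = 1/((W + (-3 + 24)) + W) = 1/((W + 21) + W) = 1/((21 + W) + W) = 1/(21 + 2*W))
t + H(0)*3 = 7 + 3/(21 + 2*0) = 7 + 3/(21 + 0) = 7 + 3/21 = 7 + (1/21)*3 = 7 + 1/7 = 50/7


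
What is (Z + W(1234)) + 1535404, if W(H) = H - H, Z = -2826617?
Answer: -1291213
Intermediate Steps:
W(H) = 0
(Z + W(1234)) + 1535404 = (-2826617 + 0) + 1535404 = -2826617 + 1535404 = -1291213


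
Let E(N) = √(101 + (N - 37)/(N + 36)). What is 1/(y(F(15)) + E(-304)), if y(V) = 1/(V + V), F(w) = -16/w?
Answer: 32160/7001629 + 512*√1836403/7001629 ≈ 0.10369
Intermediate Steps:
y(V) = 1/(2*V)
E(N) = √(101 + (-37 + N)/(36 + N))
1/(y(F(15)) + E(-304)) = 1/(1/(2*((-16/15))) + √((3599 + 102*(-304))/(36 - 304))) = 1/(1/(2*((-16*1/15))) + √((3599 - 31008)/(-268))) = 1/(1/(2*(-16/15)) + √(-1/268*(-27409))) = 1/((½)*(-15/16) + √(27409/268)) = 1/(-15/32 + √1836403/134)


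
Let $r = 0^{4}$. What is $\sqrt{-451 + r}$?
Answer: $i \sqrt{451} \approx 21.237 i$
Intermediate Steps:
$r = 0$
$\sqrt{-451 + r} = \sqrt{-451 + 0} = \sqrt{-451} = i \sqrt{451}$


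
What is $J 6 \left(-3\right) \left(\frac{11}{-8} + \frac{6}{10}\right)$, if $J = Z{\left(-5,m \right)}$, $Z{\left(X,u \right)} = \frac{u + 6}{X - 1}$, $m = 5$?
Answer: $- \frac{1023}{40} \approx -25.575$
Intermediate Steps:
$Z{\left(X,u \right)} = \frac{6 + u}{-1 + X}$
$J = - \frac{11}{6}$ ($J = \frac{6 + 5}{-1 - 5} = \frac{1}{-6} \cdot 11 = \left(- \frac{1}{6}\right) 11 = - \frac{11}{6} \approx -1.8333$)
$J 6 \left(-3\right) \left(\frac{11}{-8} + \frac{6}{10}\right) = - \frac{11 \cdot 6 \left(-3\right)}{6} \left(\frac{11}{-8} + \frac{6}{10}\right) = \left(- \frac{11}{6}\right) \left(-18\right) \left(11 \left(- \frac{1}{8}\right) + 6 \cdot \frac{1}{10}\right) = 33 \left(- \frac{11}{8} + \frac{3}{5}\right) = 33 \left(- \frac{31}{40}\right) = - \frac{1023}{40}$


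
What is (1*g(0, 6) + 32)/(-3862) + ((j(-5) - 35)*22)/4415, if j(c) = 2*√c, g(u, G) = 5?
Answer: -627419/3410146 + 44*I*√5/4415 ≈ -0.18399 + 0.022285*I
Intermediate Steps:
(1*g(0, 6) + 32)/(-3862) + ((j(-5) - 35)*22)/4415 = (1*5 + 32)/(-3862) + ((2*√(-5) - 35)*22)/4415 = (5 + 32)*(-1/3862) + ((2*(I*√5) - 35)*22)*(1/4415) = 37*(-1/3862) + ((2*I*√5 - 35)*22)*(1/4415) = -37/3862 + ((-35 + 2*I*√5)*22)*(1/4415) = -37/3862 + (-770 + 44*I*√5)*(1/4415) = -37/3862 + (-154/883 + 44*I*√5/4415) = -627419/3410146 + 44*I*√5/4415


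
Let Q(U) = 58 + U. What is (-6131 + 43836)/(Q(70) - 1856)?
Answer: -37705/1728 ≈ -21.820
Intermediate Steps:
(-6131 + 43836)/(Q(70) - 1856) = (-6131 + 43836)/((58 + 70) - 1856) = 37705/(128 - 1856) = 37705/(-1728) = 37705*(-1/1728) = -37705/1728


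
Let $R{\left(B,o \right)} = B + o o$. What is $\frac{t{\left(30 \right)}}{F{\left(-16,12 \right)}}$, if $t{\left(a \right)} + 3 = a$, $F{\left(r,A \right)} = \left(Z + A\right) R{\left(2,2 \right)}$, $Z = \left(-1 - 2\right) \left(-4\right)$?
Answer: $\frac{3}{16} \approx 0.1875$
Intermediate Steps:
$R{\left(B,o \right)} = B + o^{2}$
$Z = 12$ ($Z = \left(-3\right) \left(-4\right) = 12$)
$F{\left(r,A \right)} = 72 + 6 A$ ($F{\left(r,A \right)} = \left(12 + A\right) \left(2 + 2^{2}\right) = \left(12 + A\right) \left(2 + 4\right) = \left(12 + A\right) 6 = 72 + 6 A$)
$t{\left(a \right)} = -3 + a$
$\frac{t{\left(30 \right)}}{F{\left(-16,12 \right)}} = \frac{-3 + 30}{72 + 6 \cdot 12} = \frac{27}{72 + 72} = \frac{27}{144} = 27 \cdot \frac{1}{144} = \frac{3}{16}$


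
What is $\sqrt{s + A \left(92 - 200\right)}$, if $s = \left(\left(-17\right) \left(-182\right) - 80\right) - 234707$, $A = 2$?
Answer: $i \sqrt{231909} \approx 481.57 i$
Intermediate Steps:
$s = -231693$ ($s = \left(3094 - 80\right) - 234707 = 3014 - 234707 = -231693$)
$\sqrt{s + A \left(92 - 200\right)} = \sqrt{-231693 + 2 \left(92 - 200\right)} = \sqrt{-231693 + 2 \left(-108\right)} = \sqrt{-231693 - 216} = \sqrt{-231909} = i \sqrt{231909}$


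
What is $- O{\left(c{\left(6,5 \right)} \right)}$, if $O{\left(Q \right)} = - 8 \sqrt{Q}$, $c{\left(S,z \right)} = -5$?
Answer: $8 i \sqrt{5} \approx 17.889 i$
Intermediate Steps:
$- O{\left(c{\left(6,5 \right)} \right)} = - \left(-8\right) \sqrt{-5} = - \left(-8\right) i \sqrt{5} = 8 i \sqrt{5}$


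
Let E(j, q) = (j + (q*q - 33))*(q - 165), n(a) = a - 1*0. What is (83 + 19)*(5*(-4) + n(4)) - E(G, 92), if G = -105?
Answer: 606166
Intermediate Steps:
n(a) = a (n(a) = a + 0 = a)
E(j, q) = (-165 + q)*(-33 + j + q²) (E(j, q) = (j + (q² - 33))*(-165 + q) = (j + (-33 + q²))*(-165 + q) = (-33 + j + q²)*(-165 + q) = (-165 + q)*(-33 + j + q²))
(83 + 19)*(5*(-4) + n(4)) - E(G, 92) = (83 + 19)*(5*(-4) + 4) - (5445 + 92³ - 165*(-105) - 165*92² - 33*92 - 105*92) = 102*(-20 + 4) - (5445 + 778688 + 17325 - 165*8464 - 3036 - 9660) = 102*(-16) - (5445 + 778688 + 17325 - 1396560 - 3036 - 9660) = -1632 - 1*(-607798) = -1632 + 607798 = 606166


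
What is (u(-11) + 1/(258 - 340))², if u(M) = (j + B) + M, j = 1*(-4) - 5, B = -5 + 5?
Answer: 2692881/6724 ≈ 400.49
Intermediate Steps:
B = 0
j = -9 (j = -4 - 5 = -9)
u(M) = -9 + M (u(M) = (-9 + 0) + M = -9 + M)
(u(-11) + 1/(258 - 340))² = ((-9 - 11) + 1/(258 - 340))² = (-20 + 1/(-82))² = (-20 - 1/82)² = (-1641/82)² = 2692881/6724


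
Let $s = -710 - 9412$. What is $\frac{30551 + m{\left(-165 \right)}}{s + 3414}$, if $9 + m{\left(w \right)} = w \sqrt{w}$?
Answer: $- \frac{15271}{3354} + \frac{55 i \sqrt{165}}{2236} \approx -4.5531 + 0.31596 i$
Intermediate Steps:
$s = -10122$
$m{\left(w \right)} = -9 + w^{\frac{3}{2}}$ ($m{\left(w \right)} = -9 + w \sqrt{w} = -9 + w^{\frac{3}{2}}$)
$\frac{30551 + m{\left(-165 \right)}}{s + 3414} = \frac{30551 - \left(9 - \left(-165\right)^{\frac{3}{2}}\right)}{-10122 + 3414} = \frac{30551 - \left(9 + 165 i \sqrt{165}\right)}{-6708} = \left(30542 - 165 i \sqrt{165}\right) \left(- \frac{1}{6708}\right) = - \frac{15271}{3354} + \frac{55 i \sqrt{165}}{2236}$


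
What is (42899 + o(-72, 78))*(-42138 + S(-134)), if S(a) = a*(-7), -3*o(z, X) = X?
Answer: -1766367600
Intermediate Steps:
o(z, X) = -X/3
S(a) = -7*a
(42899 + o(-72, 78))*(-42138 + S(-134)) = (42899 - ⅓*78)*(-42138 - 7*(-134)) = (42899 - 26)*(-42138 + 938) = 42873*(-41200) = -1766367600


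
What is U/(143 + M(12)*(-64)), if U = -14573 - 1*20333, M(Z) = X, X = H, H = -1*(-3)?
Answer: 34906/49 ≈ 712.37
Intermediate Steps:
H = 3
X = 3
M(Z) = 3
U = -34906 (U = -14573 - 20333 = -34906)
U/(143 + M(12)*(-64)) = -34906/(143 + 3*(-64)) = -34906/(143 - 192) = -34906/(-49) = -34906*(-1/49) = 34906/49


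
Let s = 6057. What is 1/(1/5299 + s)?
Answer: 5299/32096044 ≈ 0.00016510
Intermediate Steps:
1/(1/5299 + s) = 1/(1/5299 + 6057) = 1/(32096044/5299) = 5299/32096044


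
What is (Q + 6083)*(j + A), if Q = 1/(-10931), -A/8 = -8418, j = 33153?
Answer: 6682374356184/10931 ≈ 6.1132e+8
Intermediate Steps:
A = 67344 (A = -8*(-8418) = 67344)
Q = -1/10931 ≈ -9.1483e-5
(Q + 6083)*(j + A) = (-1/10931 + 6083)*(33153 + 67344) = (66493272/10931)*100497 = 6682374356184/10931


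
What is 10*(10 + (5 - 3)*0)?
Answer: 100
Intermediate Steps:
10*(10 + (5 - 3)*0) = 10*(10 + 2*0) = 10*(10 + 0) = 10*10 = 100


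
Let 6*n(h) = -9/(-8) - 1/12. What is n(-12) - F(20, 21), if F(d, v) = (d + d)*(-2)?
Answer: 11545/144 ≈ 80.174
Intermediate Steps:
F(d, v) = -4*d (F(d, v) = (2*d)*(-2) = -4*d)
n(h) = 25/144 (n(h) = (-9/(-8) - 1/12)/6 = (-9*(-1/8) - 1*1/12)/6 = (9/8 - 1/12)/6 = (1/6)*(25/24) = 25/144)
n(-12) - F(20, 21) = 25/144 - (-4)*20 = 25/144 - 1*(-80) = 25/144 + 80 = 11545/144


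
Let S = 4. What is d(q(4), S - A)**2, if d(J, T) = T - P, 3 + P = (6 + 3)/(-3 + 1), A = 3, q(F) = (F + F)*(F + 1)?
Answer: 289/4 ≈ 72.250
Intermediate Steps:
q(F) = 2*F*(1 + F) (q(F) = (2*F)*(1 + F) = 2*F*(1 + F))
P = -15/2 (P = -3 + (6 + 3)/(-3 + 1) = -3 + 9/(-2) = -3 + 9*(-1/2) = -3 - 9/2 = -15/2 ≈ -7.5000)
d(J, T) = 15/2 + T (d(J, T) = T - 1*(-15/2) = T + 15/2 = 15/2 + T)
d(q(4), S - A)**2 = (15/2 + (4 - 1*3))**2 = (15/2 + (4 - 3))**2 = (15/2 + 1)**2 = (17/2)**2 = 289/4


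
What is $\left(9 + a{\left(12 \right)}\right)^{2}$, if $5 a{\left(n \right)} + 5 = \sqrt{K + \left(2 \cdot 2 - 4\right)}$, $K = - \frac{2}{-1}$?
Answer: $\frac{\left(40 + \sqrt{2}\right)^{2}}{25} \approx 68.605$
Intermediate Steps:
$K = 2$ ($K = \left(-2\right) \left(-1\right) = 2$)
$a{\left(n \right)} = -1 + \frac{\sqrt{2}}{5}$ ($a{\left(n \right)} = -1 + \frac{\sqrt{2 + \left(2 \cdot 2 - 4\right)}}{5} = -1 + \frac{\sqrt{2 + \left(4 - 4\right)}}{5} = -1 + \frac{\sqrt{2 + 0}}{5} = -1 + \frac{\sqrt{2}}{5}$)
$\left(9 + a{\left(12 \right)}\right)^{2} = \left(9 - \left(1 - \frac{\sqrt{2}}{5}\right)\right)^{2} = \left(8 + \frac{\sqrt{2}}{5}\right)^{2}$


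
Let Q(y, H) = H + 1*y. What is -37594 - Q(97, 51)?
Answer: -37742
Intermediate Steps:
Q(y, H) = H + y
-37594 - Q(97, 51) = -37594 - (51 + 97) = -37594 - 1*148 = -37594 - 148 = -37742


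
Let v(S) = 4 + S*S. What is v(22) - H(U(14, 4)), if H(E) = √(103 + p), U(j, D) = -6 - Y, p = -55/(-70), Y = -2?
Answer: 488 - √20342/14 ≈ 477.81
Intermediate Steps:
p = 11/14 (p = -55*(-1/70) = 11/14 ≈ 0.78571)
U(j, D) = -4 (U(j, D) = -6 - 1*(-2) = -6 + 2 = -4)
v(S) = 4 + S²
H(E) = √20342/14 (H(E) = √(103 + 11/14) = √(1453/14) = √20342/14)
v(22) - H(U(14, 4)) = (4 + 22²) - √20342/14 = (4 + 484) - √20342/14 = 488 - √20342/14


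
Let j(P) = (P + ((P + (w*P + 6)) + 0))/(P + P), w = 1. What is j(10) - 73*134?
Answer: -48901/5 ≈ -9780.2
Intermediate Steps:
j(P) = (6 + 3*P)/(2*P) (j(P) = (P + ((P + (1*P + 6)) + 0))/(P + P) = (P + ((P + (P + 6)) + 0))/((2*P)) = (P + ((P + (6 + P)) + 0))*(1/(2*P)) = (P + ((6 + 2*P) + 0))*(1/(2*P)) = (P + (6 + 2*P))*(1/(2*P)) = (6 + 3*P)*(1/(2*P)) = (6 + 3*P)/(2*P))
j(10) - 73*134 = (3/2 + 3/10) - 73*134 = (3/2 + 3*(⅒)) - 9782 = (3/2 + 3/10) - 9782 = 9/5 - 9782 = -48901/5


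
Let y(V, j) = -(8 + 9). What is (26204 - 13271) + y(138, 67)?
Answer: 12916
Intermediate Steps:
y(V, j) = -17 (y(V, j) = -1*17 = -17)
(26204 - 13271) + y(138, 67) = (26204 - 13271) - 17 = 12933 - 17 = 12916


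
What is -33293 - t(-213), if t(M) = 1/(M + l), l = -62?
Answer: -9155574/275 ≈ -33293.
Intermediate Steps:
t(M) = 1/(-62 + M) (t(M) = 1/(M - 62) = 1/(-62 + M))
-33293 - t(-213) = -33293 - 1/(-62 - 213) = -33293 - 1/(-275) = -33293 - 1*(-1/275) = -33293 + 1/275 = -9155574/275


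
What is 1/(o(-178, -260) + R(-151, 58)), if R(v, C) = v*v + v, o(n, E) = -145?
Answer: 1/22505 ≈ 4.4435e-5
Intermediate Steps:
R(v, C) = v + v**2 (R(v, C) = v**2 + v = v + v**2)
1/(o(-178, -260) + R(-151, 58)) = 1/(-145 - 151*(1 - 151)) = 1/(-145 - 151*(-150)) = 1/(-145 + 22650) = 1/22505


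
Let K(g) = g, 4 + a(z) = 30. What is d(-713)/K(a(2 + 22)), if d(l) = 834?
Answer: 417/13 ≈ 32.077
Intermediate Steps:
a(z) = 26 (a(z) = -4 + 30 = 26)
d(-713)/K(a(2 + 22)) = 834/26 = 834*(1/26) = 417/13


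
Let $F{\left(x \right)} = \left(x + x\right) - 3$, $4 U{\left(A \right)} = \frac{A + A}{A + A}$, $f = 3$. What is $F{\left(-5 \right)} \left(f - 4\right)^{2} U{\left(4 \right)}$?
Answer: $- \frac{13}{4} \approx -3.25$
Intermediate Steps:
$U{\left(A \right)} = \frac{1}{4}$ ($U{\left(A \right)} = \frac{\left(A + A\right) \frac{1}{A + A}}{4} = \frac{2 A \frac{1}{2 A}}{4} = \frac{1}{4} \cdot 1 = \frac{1}{4}$)
$F{\left(x \right)} = -3 + 2 x$ ($F{\left(x \right)} = 2 x - 3 = -3 + 2 x$)
$F{\left(-5 \right)} \left(f - 4\right)^{2} U{\left(4 \right)} = \left(-3 + 2 \left(-5\right)\right) \left(3 - 4\right)^{2} \cdot \frac{1}{4} = \left(-3 - 10\right) \left(-1\right)^{2} \cdot \frac{1}{4} = \left(-13\right) 1 \cdot \frac{1}{4} = \left(-13\right) \frac{1}{4} = - \frac{13}{4}$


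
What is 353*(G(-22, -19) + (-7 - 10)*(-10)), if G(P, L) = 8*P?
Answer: -2118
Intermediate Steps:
353*(G(-22, -19) + (-7 - 10)*(-10)) = 353*(8*(-22) + (-7 - 10)*(-10)) = 353*(-176 - 17*(-10)) = 353*(-176 + 170) = 353*(-6) = -2118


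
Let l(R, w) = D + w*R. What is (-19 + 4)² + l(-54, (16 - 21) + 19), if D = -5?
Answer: -536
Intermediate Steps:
l(R, w) = -5 + R*w (l(R, w) = -5 + w*R = -5 + R*w)
(-19 + 4)² + l(-54, (16 - 21) + 19) = (-19 + 4)² + (-5 - 54*((16 - 21) + 19)) = (-15)² + (-5 - 54*(-5 + 19)) = 225 + (-5 - 54*14) = 225 + (-5 - 756) = 225 - 761 = -536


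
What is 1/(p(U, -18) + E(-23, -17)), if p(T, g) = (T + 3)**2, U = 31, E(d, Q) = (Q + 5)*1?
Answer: 1/1144 ≈ 0.00087413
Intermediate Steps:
E(d, Q) = 5 + Q (E(d, Q) = (5 + Q)*1 = 5 + Q)
p(T, g) = (3 + T)**2
1/(p(U, -18) + E(-23, -17)) = 1/((3 + 31)**2 + (5 - 17)) = 1/(34**2 - 12) = 1/(1156 - 12) = 1/1144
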